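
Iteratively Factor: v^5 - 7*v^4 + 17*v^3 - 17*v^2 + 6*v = (v - 1)*(v^4 - 6*v^3 + 11*v^2 - 6*v) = (v - 3)*(v - 1)*(v^3 - 3*v^2 + 2*v) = (v - 3)*(v - 1)^2*(v^2 - 2*v) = v*(v - 3)*(v - 1)^2*(v - 2)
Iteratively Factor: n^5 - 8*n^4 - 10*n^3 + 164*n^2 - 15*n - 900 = (n - 5)*(n^4 - 3*n^3 - 25*n^2 + 39*n + 180) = (n - 5)*(n - 4)*(n^3 + n^2 - 21*n - 45) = (n - 5)^2*(n - 4)*(n^2 + 6*n + 9) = (n - 5)^2*(n - 4)*(n + 3)*(n + 3)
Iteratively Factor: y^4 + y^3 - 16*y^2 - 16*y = (y + 1)*(y^3 - 16*y) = y*(y + 1)*(y^2 - 16) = y*(y - 4)*(y + 1)*(y + 4)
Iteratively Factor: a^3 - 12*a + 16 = (a + 4)*(a^2 - 4*a + 4) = (a - 2)*(a + 4)*(a - 2)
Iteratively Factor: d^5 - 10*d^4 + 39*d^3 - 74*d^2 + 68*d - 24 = (d - 1)*(d^4 - 9*d^3 + 30*d^2 - 44*d + 24) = (d - 2)*(d - 1)*(d^3 - 7*d^2 + 16*d - 12) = (d - 2)^2*(d - 1)*(d^2 - 5*d + 6) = (d - 3)*(d - 2)^2*(d - 1)*(d - 2)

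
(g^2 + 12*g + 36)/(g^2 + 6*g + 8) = (g^2 + 12*g + 36)/(g^2 + 6*g + 8)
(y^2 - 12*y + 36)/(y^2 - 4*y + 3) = (y^2 - 12*y + 36)/(y^2 - 4*y + 3)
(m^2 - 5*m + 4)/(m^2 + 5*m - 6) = (m - 4)/(m + 6)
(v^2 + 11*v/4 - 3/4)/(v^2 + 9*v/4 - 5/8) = 2*(v + 3)/(2*v + 5)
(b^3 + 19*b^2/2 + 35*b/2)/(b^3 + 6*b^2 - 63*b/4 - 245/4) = 2*b/(2*b - 7)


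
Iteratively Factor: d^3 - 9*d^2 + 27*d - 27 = (d - 3)*(d^2 - 6*d + 9) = (d - 3)^2*(d - 3)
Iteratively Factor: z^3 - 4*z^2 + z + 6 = (z - 3)*(z^2 - z - 2) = (z - 3)*(z + 1)*(z - 2)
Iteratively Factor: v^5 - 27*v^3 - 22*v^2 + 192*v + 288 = (v + 3)*(v^4 - 3*v^3 - 18*v^2 + 32*v + 96) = (v + 2)*(v + 3)*(v^3 - 5*v^2 - 8*v + 48) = (v - 4)*(v + 2)*(v + 3)*(v^2 - v - 12) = (v - 4)^2*(v + 2)*(v + 3)*(v + 3)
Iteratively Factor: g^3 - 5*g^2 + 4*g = (g)*(g^2 - 5*g + 4) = g*(g - 4)*(g - 1)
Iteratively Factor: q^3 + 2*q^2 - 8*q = (q)*(q^2 + 2*q - 8) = q*(q - 2)*(q + 4)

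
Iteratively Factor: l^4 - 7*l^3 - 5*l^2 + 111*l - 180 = (l - 3)*(l^3 - 4*l^2 - 17*l + 60) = (l - 3)*(l + 4)*(l^2 - 8*l + 15) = (l - 5)*(l - 3)*(l + 4)*(l - 3)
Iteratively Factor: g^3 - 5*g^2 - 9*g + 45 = (g - 5)*(g^2 - 9) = (g - 5)*(g + 3)*(g - 3)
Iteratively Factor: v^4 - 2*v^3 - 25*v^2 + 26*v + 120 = (v + 2)*(v^3 - 4*v^2 - 17*v + 60) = (v + 2)*(v + 4)*(v^2 - 8*v + 15) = (v - 5)*(v + 2)*(v + 4)*(v - 3)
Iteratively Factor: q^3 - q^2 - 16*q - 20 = (q + 2)*(q^2 - 3*q - 10) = (q + 2)^2*(q - 5)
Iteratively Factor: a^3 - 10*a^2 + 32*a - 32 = (a - 2)*(a^2 - 8*a + 16) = (a - 4)*(a - 2)*(a - 4)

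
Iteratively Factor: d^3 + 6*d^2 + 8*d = (d)*(d^2 + 6*d + 8) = d*(d + 2)*(d + 4)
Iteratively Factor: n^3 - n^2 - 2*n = (n - 2)*(n^2 + n) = (n - 2)*(n + 1)*(n)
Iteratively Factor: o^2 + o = (o + 1)*(o)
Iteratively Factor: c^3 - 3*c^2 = (c - 3)*(c^2) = c*(c - 3)*(c)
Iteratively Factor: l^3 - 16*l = (l + 4)*(l^2 - 4*l) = (l - 4)*(l + 4)*(l)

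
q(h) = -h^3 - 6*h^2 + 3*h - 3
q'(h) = -3*h^2 - 12*h + 3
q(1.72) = -20.68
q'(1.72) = -26.52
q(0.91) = -5.99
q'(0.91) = -10.40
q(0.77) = -4.70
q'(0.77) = -8.02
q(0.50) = -3.12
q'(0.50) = -3.75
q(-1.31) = -14.98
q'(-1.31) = 13.57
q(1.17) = -9.31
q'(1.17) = -15.15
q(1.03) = -7.37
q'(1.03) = -12.54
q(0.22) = -2.64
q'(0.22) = 0.21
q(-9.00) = 213.00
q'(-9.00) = -132.00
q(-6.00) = -21.00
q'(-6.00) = -33.00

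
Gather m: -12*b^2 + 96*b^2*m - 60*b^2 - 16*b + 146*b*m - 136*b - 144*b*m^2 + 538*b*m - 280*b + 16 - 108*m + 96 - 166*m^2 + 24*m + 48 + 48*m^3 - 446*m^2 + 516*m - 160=-72*b^2 - 432*b + 48*m^3 + m^2*(-144*b - 612) + m*(96*b^2 + 684*b + 432)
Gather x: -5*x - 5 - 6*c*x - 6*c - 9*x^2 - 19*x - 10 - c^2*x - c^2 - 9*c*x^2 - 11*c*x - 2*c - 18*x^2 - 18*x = -c^2 - 8*c + x^2*(-9*c - 27) + x*(-c^2 - 17*c - 42) - 15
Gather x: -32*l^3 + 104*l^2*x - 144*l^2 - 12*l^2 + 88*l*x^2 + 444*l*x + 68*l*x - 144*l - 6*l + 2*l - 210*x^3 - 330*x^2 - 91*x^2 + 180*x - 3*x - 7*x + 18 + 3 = -32*l^3 - 156*l^2 - 148*l - 210*x^3 + x^2*(88*l - 421) + x*(104*l^2 + 512*l + 170) + 21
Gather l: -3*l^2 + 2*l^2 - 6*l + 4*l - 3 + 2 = -l^2 - 2*l - 1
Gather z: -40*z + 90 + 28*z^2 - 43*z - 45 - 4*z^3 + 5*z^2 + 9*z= -4*z^3 + 33*z^2 - 74*z + 45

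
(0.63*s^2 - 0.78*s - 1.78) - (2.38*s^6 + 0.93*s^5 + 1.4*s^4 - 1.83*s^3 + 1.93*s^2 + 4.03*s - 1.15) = -2.38*s^6 - 0.93*s^5 - 1.4*s^4 + 1.83*s^3 - 1.3*s^2 - 4.81*s - 0.63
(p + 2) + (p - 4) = 2*p - 2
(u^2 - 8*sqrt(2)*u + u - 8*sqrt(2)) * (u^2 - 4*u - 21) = u^4 - 8*sqrt(2)*u^3 - 3*u^3 - 25*u^2 + 24*sqrt(2)*u^2 - 21*u + 200*sqrt(2)*u + 168*sqrt(2)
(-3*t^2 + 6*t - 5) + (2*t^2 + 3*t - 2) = -t^2 + 9*t - 7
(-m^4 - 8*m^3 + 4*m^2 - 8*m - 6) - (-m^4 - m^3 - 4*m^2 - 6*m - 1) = -7*m^3 + 8*m^2 - 2*m - 5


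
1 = 1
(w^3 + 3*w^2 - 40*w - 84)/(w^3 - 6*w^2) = 1 + 9/w + 14/w^2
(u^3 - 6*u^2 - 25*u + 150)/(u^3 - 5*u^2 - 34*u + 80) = (u^2 - 11*u + 30)/(u^2 - 10*u + 16)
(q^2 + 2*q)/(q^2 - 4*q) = (q + 2)/(q - 4)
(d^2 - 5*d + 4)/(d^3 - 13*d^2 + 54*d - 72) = (d - 1)/(d^2 - 9*d + 18)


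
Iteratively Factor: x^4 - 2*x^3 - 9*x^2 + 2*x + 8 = (x + 2)*(x^3 - 4*x^2 - x + 4) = (x - 1)*(x + 2)*(x^2 - 3*x - 4) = (x - 4)*(x - 1)*(x + 2)*(x + 1)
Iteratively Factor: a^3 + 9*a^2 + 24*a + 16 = (a + 4)*(a^2 + 5*a + 4) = (a + 1)*(a + 4)*(a + 4)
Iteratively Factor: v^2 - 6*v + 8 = (v - 2)*(v - 4)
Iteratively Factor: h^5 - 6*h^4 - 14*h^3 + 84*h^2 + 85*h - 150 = (h + 3)*(h^4 - 9*h^3 + 13*h^2 + 45*h - 50) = (h - 5)*(h + 3)*(h^3 - 4*h^2 - 7*h + 10) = (h - 5)*(h + 2)*(h + 3)*(h^2 - 6*h + 5) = (h - 5)^2*(h + 2)*(h + 3)*(h - 1)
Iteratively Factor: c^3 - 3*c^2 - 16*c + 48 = (c - 4)*(c^2 + c - 12) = (c - 4)*(c + 4)*(c - 3)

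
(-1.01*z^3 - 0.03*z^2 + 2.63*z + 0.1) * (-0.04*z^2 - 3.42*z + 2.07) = 0.0404*z^5 + 3.4554*z^4 - 2.0933*z^3 - 9.0607*z^2 + 5.1021*z + 0.207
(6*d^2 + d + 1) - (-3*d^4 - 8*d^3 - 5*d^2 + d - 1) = 3*d^4 + 8*d^3 + 11*d^2 + 2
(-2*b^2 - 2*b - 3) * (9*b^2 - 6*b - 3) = -18*b^4 - 6*b^3 - 9*b^2 + 24*b + 9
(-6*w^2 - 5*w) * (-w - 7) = 6*w^3 + 47*w^2 + 35*w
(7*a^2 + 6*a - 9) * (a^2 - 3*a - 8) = 7*a^4 - 15*a^3 - 83*a^2 - 21*a + 72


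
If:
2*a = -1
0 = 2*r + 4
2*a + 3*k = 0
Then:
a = -1/2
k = 1/3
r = -2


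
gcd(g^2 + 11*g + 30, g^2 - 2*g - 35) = g + 5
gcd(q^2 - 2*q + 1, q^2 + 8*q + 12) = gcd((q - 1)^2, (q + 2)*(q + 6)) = 1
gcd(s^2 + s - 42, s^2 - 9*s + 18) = s - 6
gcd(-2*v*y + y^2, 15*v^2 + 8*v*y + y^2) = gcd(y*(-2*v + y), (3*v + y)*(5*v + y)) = 1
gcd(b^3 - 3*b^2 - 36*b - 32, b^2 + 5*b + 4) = b^2 + 5*b + 4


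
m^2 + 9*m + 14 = (m + 2)*(m + 7)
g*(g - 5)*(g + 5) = g^3 - 25*g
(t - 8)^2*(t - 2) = t^3 - 18*t^2 + 96*t - 128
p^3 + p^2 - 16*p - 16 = (p - 4)*(p + 1)*(p + 4)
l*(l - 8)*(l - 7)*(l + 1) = l^4 - 14*l^3 + 41*l^2 + 56*l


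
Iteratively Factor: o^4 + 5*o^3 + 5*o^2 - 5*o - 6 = (o - 1)*(o^3 + 6*o^2 + 11*o + 6) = (o - 1)*(o + 3)*(o^2 + 3*o + 2) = (o - 1)*(o + 1)*(o + 3)*(o + 2)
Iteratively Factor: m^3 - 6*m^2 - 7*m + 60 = (m + 3)*(m^2 - 9*m + 20) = (m - 5)*(m + 3)*(m - 4)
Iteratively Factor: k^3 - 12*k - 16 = (k + 2)*(k^2 - 2*k - 8) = (k + 2)^2*(k - 4)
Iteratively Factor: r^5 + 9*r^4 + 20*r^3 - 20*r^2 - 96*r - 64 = (r + 1)*(r^4 + 8*r^3 + 12*r^2 - 32*r - 64) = (r + 1)*(r + 4)*(r^3 + 4*r^2 - 4*r - 16) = (r + 1)*(r + 2)*(r + 4)*(r^2 + 2*r - 8) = (r + 1)*(r + 2)*(r + 4)^2*(r - 2)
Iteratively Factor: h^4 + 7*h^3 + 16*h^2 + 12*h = (h)*(h^3 + 7*h^2 + 16*h + 12) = h*(h + 2)*(h^2 + 5*h + 6) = h*(h + 2)*(h + 3)*(h + 2)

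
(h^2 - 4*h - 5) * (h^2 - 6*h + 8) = h^4 - 10*h^3 + 27*h^2 - 2*h - 40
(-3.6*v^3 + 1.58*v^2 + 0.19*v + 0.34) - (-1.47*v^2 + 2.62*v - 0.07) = -3.6*v^3 + 3.05*v^2 - 2.43*v + 0.41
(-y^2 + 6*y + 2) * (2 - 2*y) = 2*y^3 - 14*y^2 + 8*y + 4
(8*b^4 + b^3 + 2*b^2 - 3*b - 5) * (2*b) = 16*b^5 + 2*b^4 + 4*b^3 - 6*b^2 - 10*b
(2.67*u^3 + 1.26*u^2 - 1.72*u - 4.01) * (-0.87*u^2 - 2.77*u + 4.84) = -2.3229*u^5 - 8.4921*u^4 + 10.929*u^3 + 14.3515*u^2 + 2.7829*u - 19.4084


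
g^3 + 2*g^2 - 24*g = g*(g - 4)*(g + 6)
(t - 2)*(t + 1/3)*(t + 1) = t^3 - 2*t^2/3 - 7*t/3 - 2/3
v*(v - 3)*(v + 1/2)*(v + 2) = v^4 - v^3/2 - 13*v^2/2 - 3*v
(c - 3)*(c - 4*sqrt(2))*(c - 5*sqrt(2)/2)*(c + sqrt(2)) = c^4 - 11*sqrt(2)*c^3/2 - 3*c^3 + 7*c^2 + 33*sqrt(2)*c^2/2 - 21*c + 20*sqrt(2)*c - 60*sqrt(2)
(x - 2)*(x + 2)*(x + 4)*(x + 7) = x^4 + 11*x^3 + 24*x^2 - 44*x - 112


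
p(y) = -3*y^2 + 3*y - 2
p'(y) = 3 - 6*y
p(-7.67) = -201.50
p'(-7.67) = 49.02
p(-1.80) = -17.12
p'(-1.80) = 13.80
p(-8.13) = -224.68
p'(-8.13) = 51.78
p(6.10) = -95.33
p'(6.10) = -33.60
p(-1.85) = -17.82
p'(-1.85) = 14.10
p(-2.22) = -23.45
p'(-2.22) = 16.32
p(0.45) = -1.26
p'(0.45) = 0.30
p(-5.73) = -117.69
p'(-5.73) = 37.38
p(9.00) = -218.00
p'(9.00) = -51.00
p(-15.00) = -722.00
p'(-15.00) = 93.00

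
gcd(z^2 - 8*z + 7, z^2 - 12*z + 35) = z - 7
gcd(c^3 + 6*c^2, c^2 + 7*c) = c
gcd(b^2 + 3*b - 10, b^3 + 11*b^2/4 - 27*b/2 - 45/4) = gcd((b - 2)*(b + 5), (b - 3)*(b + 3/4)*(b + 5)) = b + 5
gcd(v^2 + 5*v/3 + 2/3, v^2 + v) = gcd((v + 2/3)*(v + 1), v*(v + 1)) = v + 1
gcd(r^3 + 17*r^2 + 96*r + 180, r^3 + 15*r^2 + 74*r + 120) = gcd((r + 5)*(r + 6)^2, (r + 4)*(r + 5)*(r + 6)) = r^2 + 11*r + 30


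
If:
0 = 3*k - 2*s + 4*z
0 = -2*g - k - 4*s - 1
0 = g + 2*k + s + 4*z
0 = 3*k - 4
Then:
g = -37/6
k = 4/3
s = 5/2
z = 1/4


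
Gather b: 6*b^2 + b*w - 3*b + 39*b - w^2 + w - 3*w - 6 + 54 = 6*b^2 + b*(w + 36) - w^2 - 2*w + 48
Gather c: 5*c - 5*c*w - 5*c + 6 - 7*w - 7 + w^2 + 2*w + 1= -5*c*w + w^2 - 5*w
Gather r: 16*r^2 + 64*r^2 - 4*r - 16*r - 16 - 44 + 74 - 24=80*r^2 - 20*r - 10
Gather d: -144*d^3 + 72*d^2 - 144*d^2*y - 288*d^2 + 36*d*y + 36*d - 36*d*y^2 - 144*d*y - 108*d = -144*d^3 + d^2*(-144*y - 216) + d*(-36*y^2 - 108*y - 72)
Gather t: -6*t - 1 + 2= 1 - 6*t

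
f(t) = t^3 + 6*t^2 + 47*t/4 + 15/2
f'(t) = 3*t^2 + 12*t + 47/4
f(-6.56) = -93.68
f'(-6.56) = 62.13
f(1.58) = 44.99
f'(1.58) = 38.20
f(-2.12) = 0.03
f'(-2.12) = -0.21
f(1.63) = 46.92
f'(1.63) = 39.28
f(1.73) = 50.96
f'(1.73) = 41.49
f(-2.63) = -0.09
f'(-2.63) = 0.94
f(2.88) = 114.99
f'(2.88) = 71.19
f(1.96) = 61.11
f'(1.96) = 46.79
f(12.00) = 2740.50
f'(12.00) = 587.75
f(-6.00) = -63.00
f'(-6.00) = 47.75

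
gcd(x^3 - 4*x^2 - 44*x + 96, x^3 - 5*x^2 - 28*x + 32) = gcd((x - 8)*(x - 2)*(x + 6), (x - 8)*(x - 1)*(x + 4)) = x - 8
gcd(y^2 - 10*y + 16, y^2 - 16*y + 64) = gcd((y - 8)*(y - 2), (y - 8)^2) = y - 8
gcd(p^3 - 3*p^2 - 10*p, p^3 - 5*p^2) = p^2 - 5*p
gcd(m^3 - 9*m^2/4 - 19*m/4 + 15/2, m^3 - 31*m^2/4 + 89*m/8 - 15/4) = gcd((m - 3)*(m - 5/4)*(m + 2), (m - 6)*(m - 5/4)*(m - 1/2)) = m - 5/4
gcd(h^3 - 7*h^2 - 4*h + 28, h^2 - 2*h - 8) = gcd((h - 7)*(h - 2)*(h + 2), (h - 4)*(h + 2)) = h + 2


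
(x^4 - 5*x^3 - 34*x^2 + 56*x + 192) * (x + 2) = x^5 - 3*x^4 - 44*x^3 - 12*x^2 + 304*x + 384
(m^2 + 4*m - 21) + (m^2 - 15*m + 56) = 2*m^2 - 11*m + 35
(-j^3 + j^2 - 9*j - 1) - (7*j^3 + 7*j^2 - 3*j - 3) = -8*j^3 - 6*j^2 - 6*j + 2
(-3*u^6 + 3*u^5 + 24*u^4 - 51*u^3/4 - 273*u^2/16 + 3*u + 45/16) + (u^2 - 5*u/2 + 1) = -3*u^6 + 3*u^5 + 24*u^4 - 51*u^3/4 - 257*u^2/16 + u/2 + 61/16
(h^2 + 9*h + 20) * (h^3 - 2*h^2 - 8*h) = h^5 + 7*h^4 - 6*h^3 - 112*h^2 - 160*h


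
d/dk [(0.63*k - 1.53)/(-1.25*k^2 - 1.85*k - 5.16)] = (0.7875*k^2 - 3.825*k - 6.0813)/(1.5625*k^4 + 4.625*k^3 + 16.3225*k^2 + 19.092*k + 26.6256)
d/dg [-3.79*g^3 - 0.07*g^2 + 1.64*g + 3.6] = -11.37*g^2 - 0.14*g + 1.64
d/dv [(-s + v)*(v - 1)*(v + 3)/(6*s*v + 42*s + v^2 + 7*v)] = ((s - v)*(v - 1)*(v + 3)*(6*s + 2*v + 7) + (-(s - v)*(v - 1) - (s - v)*(v + 3) + (v - 1)*(v + 3))*(6*s*v + 42*s + v^2 + 7*v))/(6*s*v + 42*s + v^2 + 7*v)^2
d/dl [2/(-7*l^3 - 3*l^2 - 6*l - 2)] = 6*(7*l^2 + 2*l + 2)/(7*l^3 + 3*l^2 + 6*l + 2)^2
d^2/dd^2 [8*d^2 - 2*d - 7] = 16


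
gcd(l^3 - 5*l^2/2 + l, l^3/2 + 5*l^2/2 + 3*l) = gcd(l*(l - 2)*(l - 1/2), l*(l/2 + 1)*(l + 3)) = l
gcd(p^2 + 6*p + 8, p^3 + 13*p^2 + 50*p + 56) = p^2 + 6*p + 8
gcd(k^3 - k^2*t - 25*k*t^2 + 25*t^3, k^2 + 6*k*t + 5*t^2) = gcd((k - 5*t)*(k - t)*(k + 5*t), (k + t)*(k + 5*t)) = k + 5*t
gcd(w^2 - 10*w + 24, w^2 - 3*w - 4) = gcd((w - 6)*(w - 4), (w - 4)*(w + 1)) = w - 4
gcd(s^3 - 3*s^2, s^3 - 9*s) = s^2 - 3*s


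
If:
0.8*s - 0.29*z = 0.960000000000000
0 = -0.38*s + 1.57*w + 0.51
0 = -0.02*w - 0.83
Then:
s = -170.12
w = -41.50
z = -472.60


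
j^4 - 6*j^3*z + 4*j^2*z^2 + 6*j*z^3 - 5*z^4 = (j - 5*z)*(j - z)^2*(j + z)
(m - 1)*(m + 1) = m^2 - 1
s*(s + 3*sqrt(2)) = s^2 + 3*sqrt(2)*s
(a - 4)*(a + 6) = a^2 + 2*a - 24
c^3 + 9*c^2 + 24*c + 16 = (c + 1)*(c + 4)^2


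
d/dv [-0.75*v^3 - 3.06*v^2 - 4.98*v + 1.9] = -2.25*v^2 - 6.12*v - 4.98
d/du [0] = 0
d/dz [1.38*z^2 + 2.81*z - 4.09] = 2.76*z + 2.81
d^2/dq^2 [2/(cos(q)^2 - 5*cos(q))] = 2*(-(1 - cos(2*q))^2 - 75*cos(q)/4 - 27*cos(2*q)/2 + 15*cos(3*q)/4 + 81/2)/((cos(q) - 5)^3*cos(q)^3)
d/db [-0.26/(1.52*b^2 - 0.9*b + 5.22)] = (0.7904*b - 0.234)/(1.52*b^2 - 0.9*b + 5.22)^2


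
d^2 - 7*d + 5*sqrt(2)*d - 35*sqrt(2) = (d - 7)*(d + 5*sqrt(2))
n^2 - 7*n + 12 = (n - 4)*(n - 3)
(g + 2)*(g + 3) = g^2 + 5*g + 6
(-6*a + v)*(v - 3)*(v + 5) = -6*a*v^2 - 12*a*v + 90*a + v^3 + 2*v^2 - 15*v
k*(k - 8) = k^2 - 8*k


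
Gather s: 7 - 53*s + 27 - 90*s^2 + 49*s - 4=-90*s^2 - 4*s + 30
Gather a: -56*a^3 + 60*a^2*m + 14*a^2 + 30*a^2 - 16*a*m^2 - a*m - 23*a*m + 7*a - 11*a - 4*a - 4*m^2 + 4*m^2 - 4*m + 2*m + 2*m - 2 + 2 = -56*a^3 + a^2*(60*m + 44) + a*(-16*m^2 - 24*m - 8)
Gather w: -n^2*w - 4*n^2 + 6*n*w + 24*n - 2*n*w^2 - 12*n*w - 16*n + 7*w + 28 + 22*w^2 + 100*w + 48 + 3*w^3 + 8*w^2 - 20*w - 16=-4*n^2 + 8*n + 3*w^3 + w^2*(30 - 2*n) + w*(-n^2 - 6*n + 87) + 60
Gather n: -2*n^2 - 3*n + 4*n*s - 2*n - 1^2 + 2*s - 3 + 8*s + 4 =-2*n^2 + n*(4*s - 5) + 10*s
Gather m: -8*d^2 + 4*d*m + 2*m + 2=-8*d^2 + m*(4*d + 2) + 2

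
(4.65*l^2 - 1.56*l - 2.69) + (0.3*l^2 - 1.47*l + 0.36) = 4.95*l^2 - 3.03*l - 2.33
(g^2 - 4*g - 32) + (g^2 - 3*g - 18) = 2*g^2 - 7*g - 50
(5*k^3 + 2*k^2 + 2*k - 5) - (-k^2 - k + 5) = 5*k^3 + 3*k^2 + 3*k - 10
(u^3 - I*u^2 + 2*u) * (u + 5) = u^4 + 5*u^3 - I*u^3 + 2*u^2 - 5*I*u^2 + 10*u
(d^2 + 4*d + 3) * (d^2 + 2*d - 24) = d^4 + 6*d^3 - 13*d^2 - 90*d - 72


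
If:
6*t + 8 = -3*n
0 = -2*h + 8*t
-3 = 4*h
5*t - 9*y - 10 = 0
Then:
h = -3/4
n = -55/24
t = -3/16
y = -175/144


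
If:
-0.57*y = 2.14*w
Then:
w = -0.266355140186916*y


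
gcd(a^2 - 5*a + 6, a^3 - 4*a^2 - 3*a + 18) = a - 3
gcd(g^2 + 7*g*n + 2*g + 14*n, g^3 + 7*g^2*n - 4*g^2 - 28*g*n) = g + 7*n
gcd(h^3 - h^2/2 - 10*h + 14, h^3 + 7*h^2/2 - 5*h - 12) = h - 2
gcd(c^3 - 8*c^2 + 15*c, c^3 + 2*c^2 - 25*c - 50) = c - 5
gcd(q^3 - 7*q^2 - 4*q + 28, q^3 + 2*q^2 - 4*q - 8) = q^2 - 4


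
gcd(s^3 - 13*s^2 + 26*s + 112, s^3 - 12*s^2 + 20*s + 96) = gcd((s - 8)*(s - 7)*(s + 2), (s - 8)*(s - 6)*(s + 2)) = s^2 - 6*s - 16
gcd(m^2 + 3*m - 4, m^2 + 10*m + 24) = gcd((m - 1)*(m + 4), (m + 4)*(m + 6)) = m + 4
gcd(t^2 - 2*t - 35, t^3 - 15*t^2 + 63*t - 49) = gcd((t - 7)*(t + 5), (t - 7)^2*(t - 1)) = t - 7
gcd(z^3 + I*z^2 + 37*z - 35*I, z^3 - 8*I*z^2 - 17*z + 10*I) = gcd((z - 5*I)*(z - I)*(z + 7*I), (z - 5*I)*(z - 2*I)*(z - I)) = z^2 - 6*I*z - 5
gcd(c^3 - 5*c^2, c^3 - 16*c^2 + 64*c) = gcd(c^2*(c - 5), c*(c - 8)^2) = c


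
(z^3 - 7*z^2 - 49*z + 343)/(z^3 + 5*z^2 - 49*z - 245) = (z - 7)/(z + 5)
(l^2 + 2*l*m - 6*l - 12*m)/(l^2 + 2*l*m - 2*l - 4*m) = (l - 6)/(l - 2)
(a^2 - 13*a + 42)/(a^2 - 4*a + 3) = (a^2 - 13*a + 42)/(a^2 - 4*a + 3)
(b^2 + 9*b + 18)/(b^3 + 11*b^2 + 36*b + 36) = 1/(b + 2)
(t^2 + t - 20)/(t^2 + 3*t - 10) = (t - 4)/(t - 2)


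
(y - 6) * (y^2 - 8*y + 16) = y^3 - 14*y^2 + 64*y - 96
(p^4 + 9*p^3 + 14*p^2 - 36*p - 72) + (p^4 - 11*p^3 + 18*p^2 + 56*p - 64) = 2*p^4 - 2*p^3 + 32*p^2 + 20*p - 136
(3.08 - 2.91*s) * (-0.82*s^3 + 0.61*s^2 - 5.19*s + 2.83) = 2.3862*s^4 - 4.3007*s^3 + 16.9817*s^2 - 24.2205*s + 8.7164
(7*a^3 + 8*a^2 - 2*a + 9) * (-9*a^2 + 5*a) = -63*a^5 - 37*a^4 + 58*a^3 - 91*a^2 + 45*a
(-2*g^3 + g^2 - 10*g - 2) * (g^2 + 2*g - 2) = -2*g^5 - 3*g^4 - 4*g^3 - 24*g^2 + 16*g + 4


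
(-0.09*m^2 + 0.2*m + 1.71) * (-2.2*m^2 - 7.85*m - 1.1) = 0.198*m^4 + 0.2665*m^3 - 5.233*m^2 - 13.6435*m - 1.881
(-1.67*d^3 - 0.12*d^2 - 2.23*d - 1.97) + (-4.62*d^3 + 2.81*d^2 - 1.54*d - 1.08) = -6.29*d^3 + 2.69*d^2 - 3.77*d - 3.05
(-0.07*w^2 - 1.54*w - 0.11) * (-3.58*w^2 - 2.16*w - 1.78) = 0.2506*w^4 + 5.6644*w^3 + 3.8448*w^2 + 2.9788*w + 0.1958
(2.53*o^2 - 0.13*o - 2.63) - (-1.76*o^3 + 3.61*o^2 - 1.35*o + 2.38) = 1.76*o^3 - 1.08*o^2 + 1.22*o - 5.01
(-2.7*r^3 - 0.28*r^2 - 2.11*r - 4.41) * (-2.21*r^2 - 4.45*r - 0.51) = 5.967*r^5 + 12.6338*r^4 + 7.2861*r^3 + 19.2784*r^2 + 20.7006*r + 2.2491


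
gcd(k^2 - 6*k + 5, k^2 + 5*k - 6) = k - 1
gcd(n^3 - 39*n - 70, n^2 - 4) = n + 2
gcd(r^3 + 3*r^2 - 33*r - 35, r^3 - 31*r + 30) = r - 5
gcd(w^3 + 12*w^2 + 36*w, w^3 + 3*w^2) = w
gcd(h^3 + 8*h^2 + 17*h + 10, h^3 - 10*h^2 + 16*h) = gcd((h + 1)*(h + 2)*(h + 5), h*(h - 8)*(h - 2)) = 1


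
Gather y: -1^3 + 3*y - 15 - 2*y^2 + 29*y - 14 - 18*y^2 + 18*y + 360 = -20*y^2 + 50*y + 330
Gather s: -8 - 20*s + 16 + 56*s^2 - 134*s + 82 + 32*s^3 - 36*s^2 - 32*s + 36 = 32*s^3 + 20*s^2 - 186*s + 126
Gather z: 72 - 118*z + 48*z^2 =48*z^2 - 118*z + 72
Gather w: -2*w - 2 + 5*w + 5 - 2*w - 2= w + 1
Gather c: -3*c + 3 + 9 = 12 - 3*c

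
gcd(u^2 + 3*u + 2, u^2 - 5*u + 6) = 1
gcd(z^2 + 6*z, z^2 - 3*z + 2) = 1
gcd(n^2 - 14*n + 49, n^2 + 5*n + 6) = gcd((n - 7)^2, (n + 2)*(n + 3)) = 1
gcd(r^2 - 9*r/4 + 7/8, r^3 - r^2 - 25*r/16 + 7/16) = r - 7/4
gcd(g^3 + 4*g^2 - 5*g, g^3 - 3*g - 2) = 1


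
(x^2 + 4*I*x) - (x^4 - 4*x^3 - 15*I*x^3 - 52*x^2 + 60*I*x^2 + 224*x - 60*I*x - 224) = -x^4 + 4*x^3 + 15*I*x^3 + 53*x^2 - 60*I*x^2 - 224*x + 64*I*x + 224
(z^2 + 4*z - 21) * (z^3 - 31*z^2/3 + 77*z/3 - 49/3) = z^5 - 19*z^4/3 - 110*z^3/3 + 910*z^2/3 - 1813*z/3 + 343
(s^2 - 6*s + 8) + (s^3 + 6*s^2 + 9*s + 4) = s^3 + 7*s^2 + 3*s + 12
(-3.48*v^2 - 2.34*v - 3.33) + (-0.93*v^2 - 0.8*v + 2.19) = -4.41*v^2 - 3.14*v - 1.14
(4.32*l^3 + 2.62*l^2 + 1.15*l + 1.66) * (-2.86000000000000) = -12.3552*l^3 - 7.4932*l^2 - 3.289*l - 4.7476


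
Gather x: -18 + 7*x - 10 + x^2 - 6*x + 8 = x^2 + x - 20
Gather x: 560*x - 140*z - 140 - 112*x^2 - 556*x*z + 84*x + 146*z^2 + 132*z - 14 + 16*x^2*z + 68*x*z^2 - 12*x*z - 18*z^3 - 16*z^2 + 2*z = x^2*(16*z - 112) + x*(68*z^2 - 568*z + 644) - 18*z^3 + 130*z^2 - 6*z - 154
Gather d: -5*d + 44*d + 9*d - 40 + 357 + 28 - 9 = 48*d + 336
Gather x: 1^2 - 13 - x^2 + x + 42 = -x^2 + x + 30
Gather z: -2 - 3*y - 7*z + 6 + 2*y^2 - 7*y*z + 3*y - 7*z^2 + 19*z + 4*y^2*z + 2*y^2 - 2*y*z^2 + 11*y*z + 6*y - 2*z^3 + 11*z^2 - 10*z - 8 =4*y^2 + 6*y - 2*z^3 + z^2*(4 - 2*y) + z*(4*y^2 + 4*y + 2) - 4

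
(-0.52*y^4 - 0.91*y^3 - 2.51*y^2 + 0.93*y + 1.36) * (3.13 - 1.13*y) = 0.5876*y^5 - 0.5993*y^4 - 0.0120000000000005*y^3 - 8.9072*y^2 + 1.3741*y + 4.2568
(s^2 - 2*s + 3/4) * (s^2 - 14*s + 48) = s^4 - 16*s^3 + 307*s^2/4 - 213*s/2 + 36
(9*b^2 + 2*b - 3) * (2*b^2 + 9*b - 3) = 18*b^4 + 85*b^3 - 15*b^2 - 33*b + 9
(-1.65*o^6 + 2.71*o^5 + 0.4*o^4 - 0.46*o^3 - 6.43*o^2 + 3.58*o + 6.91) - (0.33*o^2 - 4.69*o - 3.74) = -1.65*o^6 + 2.71*o^5 + 0.4*o^4 - 0.46*o^3 - 6.76*o^2 + 8.27*o + 10.65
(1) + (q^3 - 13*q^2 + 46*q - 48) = q^3 - 13*q^2 + 46*q - 47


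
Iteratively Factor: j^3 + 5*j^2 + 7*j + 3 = (j + 1)*(j^2 + 4*j + 3) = (j + 1)^2*(j + 3)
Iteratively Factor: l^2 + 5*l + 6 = (l + 3)*(l + 2)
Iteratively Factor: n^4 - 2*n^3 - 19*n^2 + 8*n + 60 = (n + 3)*(n^3 - 5*n^2 - 4*n + 20) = (n - 5)*(n + 3)*(n^2 - 4) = (n - 5)*(n + 2)*(n + 3)*(n - 2)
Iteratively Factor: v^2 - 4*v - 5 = (v + 1)*(v - 5)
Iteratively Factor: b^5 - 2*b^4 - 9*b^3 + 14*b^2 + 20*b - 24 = (b + 2)*(b^4 - 4*b^3 - b^2 + 16*b - 12) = (b + 2)^2*(b^3 - 6*b^2 + 11*b - 6) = (b - 1)*(b + 2)^2*(b^2 - 5*b + 6) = (b - 3)*(b - 1)*(b + 2)^2*(b - 2)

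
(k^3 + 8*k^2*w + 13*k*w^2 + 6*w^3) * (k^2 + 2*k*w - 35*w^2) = k^5 + 10*k^4*w - 6*k^3*w^2 - 248*k^2*w^3 - 443*k*w^4 - 210*w^5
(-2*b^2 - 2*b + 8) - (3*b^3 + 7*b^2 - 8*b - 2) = -3*b^3 - 9*b^2 + 6*b + 10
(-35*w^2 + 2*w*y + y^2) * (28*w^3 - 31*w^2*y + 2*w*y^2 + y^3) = -980*w^5 + 1141*w^4*y - 104*w^3*y^2 - 62*w^2*y^3 + 4*w*y^4 + y^5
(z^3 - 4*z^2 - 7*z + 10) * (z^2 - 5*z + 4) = z^5 - 9*z^4 + 17*z^3 + 29*z^2 - 78*z + 40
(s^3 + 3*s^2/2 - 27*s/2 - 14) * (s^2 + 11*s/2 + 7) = s^5 + 7*s^4 + 7*s^3/4 - 311*s^2/4 - 343*s/2 - 98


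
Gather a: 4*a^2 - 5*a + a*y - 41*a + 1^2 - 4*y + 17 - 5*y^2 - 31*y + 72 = 4*a^2 + a*(y - 46) - 5*y^2 - 35*y + 90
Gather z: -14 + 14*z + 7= 14*z - 7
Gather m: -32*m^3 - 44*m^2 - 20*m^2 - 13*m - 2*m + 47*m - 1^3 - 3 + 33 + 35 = -32*m^3 - 64*m^2 + 32*m + 64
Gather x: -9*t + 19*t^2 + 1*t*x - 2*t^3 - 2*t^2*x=-2*t^3 + 19*t^2 - 9*t + x*(-2*t^2 + t)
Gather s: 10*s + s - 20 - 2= 11*s - 22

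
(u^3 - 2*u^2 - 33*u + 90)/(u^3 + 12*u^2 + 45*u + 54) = (u^2 - 8*u + 15)/(u^2 + 6*u + 9)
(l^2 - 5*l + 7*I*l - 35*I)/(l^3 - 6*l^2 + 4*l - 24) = (l^2 + l*(-5 + 7*I) - 35*I)/(l^3 - 6*l^2 + 4*l - 24)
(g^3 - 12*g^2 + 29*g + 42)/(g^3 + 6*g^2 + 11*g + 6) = (g^2 - 13*g + 42)/(g^2 + 5*g + 6)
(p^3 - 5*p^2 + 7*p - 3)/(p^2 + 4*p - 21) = (p^2 - 2*p + 1)/(p + 7)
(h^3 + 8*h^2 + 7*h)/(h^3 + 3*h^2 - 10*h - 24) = h*(h^2 + 8*h + 7)/(h^3 + 3*h^2 - 10*h - 24)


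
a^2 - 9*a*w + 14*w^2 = (a - 7*w)*(a - 2*w)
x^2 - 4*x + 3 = (x - 3)*(x - 1)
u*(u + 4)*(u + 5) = u^3 + 9*u^2 + 20*u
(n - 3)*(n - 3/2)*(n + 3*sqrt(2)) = n^3 - 9*n^2/2 + 3*sqrt(2)*n^2 - 27*sqrt(2)*n/2 + 9*n/2 + 27*sqrt(2)/2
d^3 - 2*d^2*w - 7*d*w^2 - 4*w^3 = (d - 4*w)*(d + w)^2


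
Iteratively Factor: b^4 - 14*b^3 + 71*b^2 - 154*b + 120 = (b - 5)*(b^3 - 9*b^2 + 26*b - 24) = (b - 5)*(b - 3)*(b^2 - 6*b + 8) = (b - 5)*(b - 3)*(b - 2)*(b - 4)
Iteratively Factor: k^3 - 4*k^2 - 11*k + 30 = (k - 5)*(k^2 + k - 6) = (k - 5)*(k - 2)*(k + 3)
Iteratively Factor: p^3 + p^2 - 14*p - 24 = (p + 2)*(p^2 - p - 12) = (p + 2)*(p + 3)*(p - 4)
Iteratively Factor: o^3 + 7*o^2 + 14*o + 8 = (o + 1)*(o^2 + 6*o + 8) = (o + 1)*(o + 4)*(o + 2)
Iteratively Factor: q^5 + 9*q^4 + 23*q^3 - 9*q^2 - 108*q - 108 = (q + 3)*(q^4 + 6*q^3 + 5*q^2 - 24*q - 36) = (q - 2)*(q + 3)*(q^3 + 8*q^2 + 21*q + 18) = (q - 2)*(q + 3)^2*(q^2 + 5*q + 6) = (q - 2)*(q + 2)*(q + 3)^2*(q + 3)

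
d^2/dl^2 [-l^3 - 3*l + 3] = -6*l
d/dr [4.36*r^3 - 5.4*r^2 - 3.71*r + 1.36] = 13.08*r^2 - 10.8*r - 3.71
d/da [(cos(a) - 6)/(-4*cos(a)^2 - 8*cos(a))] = (-sin(a) + 12*sin(a)/cos(a)^2 + 12*tan(a))/(4*(cos(a) + 2)^2)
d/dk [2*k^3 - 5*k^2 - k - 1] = 6*k^2 - 10*k - 1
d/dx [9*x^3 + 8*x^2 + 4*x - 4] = 27*x^2 + 16*x + 4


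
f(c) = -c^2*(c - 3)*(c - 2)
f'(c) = -c^2*(c - 3) - c^2*(c - 2) - 2*c*(c - 3)*(c - 2) = c*(-4*c^2 + 15*c - 12)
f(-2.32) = -123.70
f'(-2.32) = 158.52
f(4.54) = -80.62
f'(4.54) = -119.61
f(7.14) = -1084.83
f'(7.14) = -776.96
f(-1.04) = -13.28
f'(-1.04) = 33.20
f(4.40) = -65.05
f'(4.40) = -103.14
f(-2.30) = -120.56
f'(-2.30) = 155.62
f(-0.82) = -7.24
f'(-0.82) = 22.13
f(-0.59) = -3.24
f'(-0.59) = 13.12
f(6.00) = -432.00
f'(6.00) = -396.00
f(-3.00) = -270.00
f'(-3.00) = 279.00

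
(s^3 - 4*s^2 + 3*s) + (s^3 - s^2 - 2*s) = 2*s^3 - 5*s^2 + s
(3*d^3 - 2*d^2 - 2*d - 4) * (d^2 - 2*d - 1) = 3*d^5 - 8*d^4 - d^3 + 2*d^2 + 10*d + 4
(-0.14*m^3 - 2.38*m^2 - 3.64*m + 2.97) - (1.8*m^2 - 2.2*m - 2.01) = -0.14*m^3 - 4.18*m^2 - 1.44*m + 4.98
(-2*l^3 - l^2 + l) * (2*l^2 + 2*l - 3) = -4*l^5 - 6*l^4 + 6*l^3 + 5*l^2 - 3*l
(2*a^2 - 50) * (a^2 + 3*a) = 2*a^4 + 6*a^3 - 50*a^2 - 150*a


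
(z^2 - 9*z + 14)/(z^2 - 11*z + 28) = (z - 2)/(z - 4)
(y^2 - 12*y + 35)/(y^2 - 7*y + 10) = (y - 7)/(y - 2)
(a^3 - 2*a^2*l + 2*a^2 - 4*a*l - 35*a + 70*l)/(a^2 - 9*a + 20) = (a^2 - 2*a*l + 7*a - 14*l)/(a - 4)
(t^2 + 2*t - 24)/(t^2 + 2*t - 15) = (t^2 + 2*t - 24)/(t^2 + 2*t - 15)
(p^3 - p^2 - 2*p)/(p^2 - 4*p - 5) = p*(p - 2)/(p - 5)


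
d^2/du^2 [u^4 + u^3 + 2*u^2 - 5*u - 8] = 12*u^2 + 6*u + 4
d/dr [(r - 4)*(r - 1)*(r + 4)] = 3*r^2 - 2*r - 16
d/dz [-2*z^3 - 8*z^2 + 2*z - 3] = -6*z^2 - 16*z + 2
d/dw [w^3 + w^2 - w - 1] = 3*w^2 + 2*w - 1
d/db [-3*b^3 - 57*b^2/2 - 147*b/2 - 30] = -9*b^2 - 57*b - 147/2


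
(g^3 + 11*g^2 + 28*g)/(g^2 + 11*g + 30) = g*(g^2 + 11*g + 28)/(g^2 + 11*g + 30)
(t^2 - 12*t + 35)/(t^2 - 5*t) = (t - 7)/t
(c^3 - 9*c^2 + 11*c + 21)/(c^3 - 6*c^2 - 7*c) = (c - 3)/c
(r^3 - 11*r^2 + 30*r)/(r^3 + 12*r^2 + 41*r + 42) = r*(r^2 - 11*r + 30)/(r^3 + 12*r^2 + 41*r + 42)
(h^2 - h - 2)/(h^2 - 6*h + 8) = (h + 1)/(h - 4)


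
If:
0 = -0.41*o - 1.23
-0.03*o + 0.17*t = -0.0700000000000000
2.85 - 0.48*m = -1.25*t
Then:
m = 3.49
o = -3.00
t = -0.94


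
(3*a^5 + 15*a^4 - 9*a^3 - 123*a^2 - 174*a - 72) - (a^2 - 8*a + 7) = 3*a^5 + 15*a^4 - 9*a^3 - 124*a^2 - 166*a - 79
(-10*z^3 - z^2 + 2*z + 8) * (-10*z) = 100*z^4 + 10*z^3 - 20*z^2 - 80*z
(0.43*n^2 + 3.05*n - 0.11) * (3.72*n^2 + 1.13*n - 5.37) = 1.5996*n^4 + 11.8319*n^3 + 0.7282*n^2 - 16.5028*n + 0.5907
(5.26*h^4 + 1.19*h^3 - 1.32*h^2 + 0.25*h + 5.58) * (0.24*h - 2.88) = 1.2624*h^5 - 14.8632*h^4 - 3.744*h^3 + 3.8616*h^2 + 0.6192*h - 16.0704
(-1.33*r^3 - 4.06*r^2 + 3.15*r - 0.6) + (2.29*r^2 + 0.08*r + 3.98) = -1.33*r^3 - 1.77*r^2 + 3.23*r + 3.38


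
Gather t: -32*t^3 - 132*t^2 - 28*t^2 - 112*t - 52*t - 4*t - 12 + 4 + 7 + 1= -32*t^3 - 160*t^2 - 168*t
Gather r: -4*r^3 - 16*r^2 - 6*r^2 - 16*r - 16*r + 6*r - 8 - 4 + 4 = -4*r^3 - 22*r^2 - 26*r - 8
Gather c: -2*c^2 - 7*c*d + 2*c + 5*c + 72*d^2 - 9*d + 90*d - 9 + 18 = -2*c^2 + c*(7 - 7*d) + 72*d^2 + 81*d + 9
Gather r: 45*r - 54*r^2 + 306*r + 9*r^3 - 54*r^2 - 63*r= 9*r^3 - 108*r^2 + 288*r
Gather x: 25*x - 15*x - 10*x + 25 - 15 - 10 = 0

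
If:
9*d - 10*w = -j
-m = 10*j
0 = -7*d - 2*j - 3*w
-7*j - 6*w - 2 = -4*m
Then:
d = 46/4493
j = -194/4493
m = 1940/4493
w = 22/4493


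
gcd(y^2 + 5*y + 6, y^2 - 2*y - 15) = y + 3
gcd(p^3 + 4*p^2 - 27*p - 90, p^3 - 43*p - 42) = p + 6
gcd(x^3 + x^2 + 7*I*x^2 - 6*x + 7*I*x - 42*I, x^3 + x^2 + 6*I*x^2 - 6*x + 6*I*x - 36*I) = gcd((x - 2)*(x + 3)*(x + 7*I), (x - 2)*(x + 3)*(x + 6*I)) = x^2 + x - 6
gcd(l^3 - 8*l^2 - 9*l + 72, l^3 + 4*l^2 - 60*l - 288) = l - 8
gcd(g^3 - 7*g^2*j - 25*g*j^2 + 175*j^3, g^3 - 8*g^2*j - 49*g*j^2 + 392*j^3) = g - 7*j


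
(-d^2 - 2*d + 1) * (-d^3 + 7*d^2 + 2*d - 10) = d^5 - 5*d^4 - 17*d^3 + 13*d^2 + 22*d - 10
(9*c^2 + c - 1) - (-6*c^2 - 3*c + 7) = 15*c^2 + 4*c - 8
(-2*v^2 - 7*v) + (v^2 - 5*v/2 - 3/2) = -v^2 - 19*v/2 - 3/2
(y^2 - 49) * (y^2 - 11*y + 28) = y^4 - 11*y^3 - 21*y^2 + 539*y - 1372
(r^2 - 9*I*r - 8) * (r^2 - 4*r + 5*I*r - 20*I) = r^4 - 4*r^3 - 4*I*r^3 + 37*r^2 + 16*I*r^2 - 148*r - 40*I*r + 160*I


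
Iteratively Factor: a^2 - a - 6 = (a - 3)*(a + 2)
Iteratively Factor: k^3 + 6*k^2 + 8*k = (k + 2)*(k^2 + 4*k) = (k + 2)*(k + 4)*(k)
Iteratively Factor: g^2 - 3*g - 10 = (g - 5)*(g + 2)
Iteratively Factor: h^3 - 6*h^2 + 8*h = (h - 2)*(h^2 - 4*h) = h*(h - 2)*(h - 4)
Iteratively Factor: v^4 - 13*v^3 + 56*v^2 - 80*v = (v)*(v^3 - 13*v^2 + 56*v - 80) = v*(v - 4)*(v^2 - 9*v + 20) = v*(v - 5)*(v - 4)*(v - 4)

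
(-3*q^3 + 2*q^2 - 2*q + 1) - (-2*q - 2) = -3*q^3 + 2*q^2 + 3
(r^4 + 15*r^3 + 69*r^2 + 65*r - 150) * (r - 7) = r^5 + 8*r^4 - 36*r^3 - 418*r^2 - 605*r + 1050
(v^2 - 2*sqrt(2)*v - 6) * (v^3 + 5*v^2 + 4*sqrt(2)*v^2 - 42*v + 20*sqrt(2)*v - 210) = v^5 + 2*sqrt(2)*v^4 + 5*v^4 - 64*v^3 + 10*sqrt(2)*v^3 - 320*v^2 + 60*sqrt(2)*v^2 + 252*v + 300*sqrt(2)*v + 1260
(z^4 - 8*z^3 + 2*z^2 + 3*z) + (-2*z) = z^4 - 8*z^3 + 2*z^2 + z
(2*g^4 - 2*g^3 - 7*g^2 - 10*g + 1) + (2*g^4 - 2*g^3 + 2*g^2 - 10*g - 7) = 4*g^4 - 4*g^3 - 5*g^2 - 20*g - 6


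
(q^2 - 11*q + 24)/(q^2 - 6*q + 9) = (q - 8)/(q - 3)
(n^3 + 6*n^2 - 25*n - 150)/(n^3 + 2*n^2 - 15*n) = (n^2 + n - 30)/(n*(n - 3))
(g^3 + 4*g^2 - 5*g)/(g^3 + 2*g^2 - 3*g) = (g + 5)/(g + 3)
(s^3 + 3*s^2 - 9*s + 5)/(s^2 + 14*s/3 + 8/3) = 3*(s^3 + 3*s^2 - 9*s + 5)/(3*s^2 + 14*s + 8)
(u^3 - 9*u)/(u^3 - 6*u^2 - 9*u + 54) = u/(u - 6)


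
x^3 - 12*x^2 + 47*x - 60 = (x - 5)*(x - 4)*(x - 3)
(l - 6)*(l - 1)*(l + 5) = l^3 - 2*l^2 - 29*l + 30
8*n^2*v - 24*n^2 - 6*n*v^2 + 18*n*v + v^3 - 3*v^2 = (-4*n + v)*(-2*n + v)*(v - 3)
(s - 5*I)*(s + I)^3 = s^4 - 2*I*s^3 + 12*s^2 + 14*I*s - 5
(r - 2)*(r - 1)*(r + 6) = r^3 + 3*r^2 - 16*r + 12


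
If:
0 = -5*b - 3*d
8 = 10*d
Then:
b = -12/25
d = 4/5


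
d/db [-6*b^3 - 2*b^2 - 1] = 2*b*(-9*b - 2)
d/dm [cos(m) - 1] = -sin(m)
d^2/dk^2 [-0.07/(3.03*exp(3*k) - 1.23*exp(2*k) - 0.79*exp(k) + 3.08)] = (-0.07*(-18.18*exp(2*k) + 4.92*exp(k) + 1.58)*(-9.09*exp(2*k) + 2.46*exp(k) + 0.79)*exp(k) + (1.9089*exp(2*k) - 0.3444*exp(k) - 0.0553)*(3.03*exp(3*k) - 1.23*exp(2*k) - 0.79*exp(k) + 3.08))*exp(k)/(3.03*exp(3*k) - 1.23*exp(2*k) - 0.79*exp(k) + 3.08)^3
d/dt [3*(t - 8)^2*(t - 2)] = 9*(t - 8)*(t - 4)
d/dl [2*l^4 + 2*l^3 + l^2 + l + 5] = 8*l^3 + 6*l^2 + 2*l + 1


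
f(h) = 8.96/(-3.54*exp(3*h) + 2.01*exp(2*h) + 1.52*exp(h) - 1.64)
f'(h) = 8.96*(10.62*exp(3*h) - 4.02*exp(2*h) - 1.52*exp(h))/(-3.54*exp(3*h) + 2.01*exp(2*h) + 1.52*exp(h) - 1.64)^2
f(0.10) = -3.92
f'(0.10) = 13.31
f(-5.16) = -5.49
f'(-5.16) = -0.03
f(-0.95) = -9.37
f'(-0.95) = -5.63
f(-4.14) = -5.55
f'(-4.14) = -0.09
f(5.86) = -0.00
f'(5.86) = 0.00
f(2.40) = -0.00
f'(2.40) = 0.01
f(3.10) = -0.00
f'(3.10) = 0.00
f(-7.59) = -5.47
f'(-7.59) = -0.00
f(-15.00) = -5.46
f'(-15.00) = 0.00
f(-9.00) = -5.46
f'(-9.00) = 0.00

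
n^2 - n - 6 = (n - 3)*(n + 2)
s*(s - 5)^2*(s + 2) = s^4 - 8*s^3 + 5*s^2 + 50*s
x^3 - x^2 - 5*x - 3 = (x - 3)*(x + 1)^2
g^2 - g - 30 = (g - 6)*(g + 5)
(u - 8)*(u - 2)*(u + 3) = u^3 - 7*u^2 - 14*u + 48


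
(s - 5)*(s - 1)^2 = s^3 - 7*s^2 + 11*s - 5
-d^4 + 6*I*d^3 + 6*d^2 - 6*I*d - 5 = (d - 5*I)*(d - I)*(I*d - I)*(I*d + I)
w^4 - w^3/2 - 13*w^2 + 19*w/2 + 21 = (w - 3)*(w - 2)*(w + 1)*(w + 7/2)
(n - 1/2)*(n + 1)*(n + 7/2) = n^3 + 4*n^2 + 5*n/4 - 7/4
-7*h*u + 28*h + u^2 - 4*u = (-7*h + u)*(u - 4)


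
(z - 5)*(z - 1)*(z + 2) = z^3 - 4*z^2 - 7*z + 10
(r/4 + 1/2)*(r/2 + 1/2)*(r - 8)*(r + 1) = r^4/8 - r^3/2 - 27*r^2/8 - 19*r/4 - 2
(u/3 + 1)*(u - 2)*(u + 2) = u^3/3 + u^2 - 4*u/3 - 4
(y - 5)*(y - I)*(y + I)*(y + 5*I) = y^4 - 5*y^3 + 5*I*y^3 + y^2 - 25*I*y^2 - 5*y + 5*I*y - 25*I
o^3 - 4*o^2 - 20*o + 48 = (o - 6)*(o - 2)*(o + 4)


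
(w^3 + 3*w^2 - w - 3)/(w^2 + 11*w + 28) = (w^3 + 3*w^2 - w - 3)/(w^2 + 11*w + 28)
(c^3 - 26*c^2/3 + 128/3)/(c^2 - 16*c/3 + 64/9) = 3*(c^2 - 6*c - 16)/(3*c - 8)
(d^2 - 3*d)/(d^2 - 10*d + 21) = d/(d - 7)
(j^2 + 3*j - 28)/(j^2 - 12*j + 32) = (j + 7)/(j - 8)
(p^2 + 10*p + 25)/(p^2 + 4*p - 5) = (p + 5)/(p - 1)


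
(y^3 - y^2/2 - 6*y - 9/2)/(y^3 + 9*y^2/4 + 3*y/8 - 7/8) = 4*(2*y^2 - 3*y - 9)/(8*y^2 + 10*y - 7)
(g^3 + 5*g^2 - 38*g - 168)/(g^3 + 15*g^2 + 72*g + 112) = (g - 6)/(g + 4)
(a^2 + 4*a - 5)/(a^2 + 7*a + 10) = (a - 1)/(a + 2)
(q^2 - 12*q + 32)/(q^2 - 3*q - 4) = (q - 8)/(q + 1)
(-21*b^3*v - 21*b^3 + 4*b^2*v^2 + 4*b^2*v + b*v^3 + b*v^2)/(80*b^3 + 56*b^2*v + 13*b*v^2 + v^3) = b*(-21*b^2*v - 21*b^2 + 4*b*v^2 + 4*b*v + v^3 + v^2)/(80*b^3 + 56*b^2*v + 13*b*v^2 + v^3)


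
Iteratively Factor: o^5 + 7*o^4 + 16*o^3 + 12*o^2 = (o)*(o^4 + 7*o^3 + 16*o^2 + 12*o) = o^2*(o^3 + 7*o^2 + 16*o + 12) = o^2*(o + 2)*(o^2 + 5*o + 6) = o^2*(o + 2)^2*(o + 3)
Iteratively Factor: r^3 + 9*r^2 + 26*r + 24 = (r + 4)*(r^2 + 5*r + 6) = (r + 3)*(r + 4)*(r + 2)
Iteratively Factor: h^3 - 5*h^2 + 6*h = (h)*(h^2 - 5*h + 6) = h*(h - 2)*(h - 3)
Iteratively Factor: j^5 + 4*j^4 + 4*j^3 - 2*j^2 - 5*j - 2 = (j + 2)*(j^4 + 2*j^3 - 2*j - 1) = (j + 1)*(j + 2)*(j^3 + j^2 - j - 1) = (j + 1)^2*(j + 2)*(j^2 - 1) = (j - 1)*(j + 1)^2*(j + 2)*(j + 1)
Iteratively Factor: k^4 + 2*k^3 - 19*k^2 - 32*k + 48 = (k + 4)*(k^3 - 2*k^2 - 11*k + 12) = (k - 1)*(k + 4)*(k^2 - k - 12) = (k - 1)*(k + 3)*(k + 4)*(k - 4)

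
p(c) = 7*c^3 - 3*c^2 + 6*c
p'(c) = 21*c^2 - 6*c + 6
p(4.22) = 497.95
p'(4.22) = 354.66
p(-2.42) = -131.30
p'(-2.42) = 143.50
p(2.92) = 166.22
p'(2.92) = 167.53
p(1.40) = 21.73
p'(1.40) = 38.76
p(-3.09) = -253.71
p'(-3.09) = 225.05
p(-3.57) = -378.15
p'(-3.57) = 295.06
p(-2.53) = -147.74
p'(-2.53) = 155.60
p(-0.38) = -3.10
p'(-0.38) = 11.31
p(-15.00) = -24390.00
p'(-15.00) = 4821.00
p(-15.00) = -24390.00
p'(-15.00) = 4821.00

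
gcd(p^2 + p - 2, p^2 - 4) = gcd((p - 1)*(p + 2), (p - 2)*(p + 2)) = p + 2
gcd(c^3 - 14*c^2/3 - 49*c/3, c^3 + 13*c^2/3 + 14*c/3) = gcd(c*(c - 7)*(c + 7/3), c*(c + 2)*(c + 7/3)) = c^2 + 7*c/3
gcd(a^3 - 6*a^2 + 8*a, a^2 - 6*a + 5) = 1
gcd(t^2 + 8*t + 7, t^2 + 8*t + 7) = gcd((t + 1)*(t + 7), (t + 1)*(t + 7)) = t^2 + 8*t + 7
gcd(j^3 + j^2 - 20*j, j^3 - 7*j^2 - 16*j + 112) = j - 4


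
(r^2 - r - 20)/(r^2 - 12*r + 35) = (r + 4)/(r - 7)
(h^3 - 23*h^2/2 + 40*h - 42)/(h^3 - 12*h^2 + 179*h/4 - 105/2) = 2*(h - 2)/(2*h - 5)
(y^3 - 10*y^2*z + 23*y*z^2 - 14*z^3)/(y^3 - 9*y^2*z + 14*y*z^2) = (y - z)/y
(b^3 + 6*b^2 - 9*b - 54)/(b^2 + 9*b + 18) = b - 3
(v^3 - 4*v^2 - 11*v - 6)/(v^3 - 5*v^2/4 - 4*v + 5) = 4*(v^3 - 4*v^2 - 11*v - 6)/(4*v^3 - 5*v^2 - 16*v + 20)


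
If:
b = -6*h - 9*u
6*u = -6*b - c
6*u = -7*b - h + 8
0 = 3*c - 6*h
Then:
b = -24/5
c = -128/5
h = -64/5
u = 136/15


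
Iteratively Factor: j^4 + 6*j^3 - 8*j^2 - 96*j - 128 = (j + 4)*(j^3 + 2*j^2 - 16*j - 32) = (j + 2)*(j + 4)*(j^2 - 16) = (j - 4)*(j + 2)*(j + 4)*(j + 4)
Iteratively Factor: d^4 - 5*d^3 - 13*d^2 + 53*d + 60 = (d - 4)*(d^3 - d^2 - 17*d - 15) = (d - 4)*(d + 1)*(d^2 - 2*d - 15) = (d - 5)*(d - 4)*(d + 1)*(d + 3)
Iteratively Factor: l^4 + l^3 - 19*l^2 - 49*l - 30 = (l - 5)*(l^3 + 6*l^2 + 11*l + 6) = (l - 5)*(l + 1)*(l^2 + 5*l + 6) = (l - 5)*(l + 1)*(l + 2)*(l + 3)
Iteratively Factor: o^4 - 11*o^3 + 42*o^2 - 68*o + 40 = (o - 2)*(o^3 - 9*o^2 + 24*o - 20) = (o - 2)^2*(o^2 - 7*o + 10) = (o - 2)^3*(o - 5)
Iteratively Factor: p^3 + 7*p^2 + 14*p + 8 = (p + 2)*(p^2 + 5*p + 4) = (p + 1)*(p + 2)*(p + 4)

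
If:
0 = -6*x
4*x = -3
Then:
No Solution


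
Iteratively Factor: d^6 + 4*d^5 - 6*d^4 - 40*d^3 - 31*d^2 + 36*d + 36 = (d - 1)*(d^5 + 5*d^4 - d^3 - 41*d^2 - 72*d - 36) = (d - 1)*(d + 1)*(d^4 + 4*d^3 - 5*d^2 - 36*d - 36) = (d - 1)*(d + 1)*(d + 2)*(d^3 + 2*d^2 - 9*d - 18) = (d - 1)*(d + 1)*(d + 2)^2*(d^2 - 9) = (d - 3)*(d - 1)*(d + 1)*(d + 2)^2*(d + 3)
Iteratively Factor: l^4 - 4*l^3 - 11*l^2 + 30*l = (l - 2)*(l^3 - 2*l^2 - 15*l) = (l - 5)*(l - 2)*(l^2 + 3*l) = l*(l - 5)*(l - 2)*(l + 3)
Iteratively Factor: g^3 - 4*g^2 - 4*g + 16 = (g - 2)*(g^2 - 2*g - 8) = (g - 2)*(g + 2)*(g - 4)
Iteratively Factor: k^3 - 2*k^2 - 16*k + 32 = (k - 2)*(k^2 - 16) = (k - 4)*(k - 2)*(k + 4)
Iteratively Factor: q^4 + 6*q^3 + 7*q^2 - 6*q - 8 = (q + 2)*(q^3 + 4*q^2 - q - 4) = (q - 1)*(q + 2)*(q^2 + 5*q + 4) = (q - 1)*(q + 1)*(q + 2)*(q + 4)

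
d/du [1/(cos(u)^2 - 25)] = 2*sin(u)*cos(u)/(cos(u)^2 - 25)^2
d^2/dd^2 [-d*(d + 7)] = -2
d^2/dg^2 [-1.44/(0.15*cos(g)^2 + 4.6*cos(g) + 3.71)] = (0.1296*(1 - cos(g)^2)^2 + 2.9808*cos(g)^3 + 27.32976*cos(g)^2 - 30.53664*cos(g) - 59.46768)/(0.15*cos(g)^2 + 4.6*cos(g) + 3.71)^3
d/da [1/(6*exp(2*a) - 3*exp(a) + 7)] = (3 - 12*exp(a))*exp(a)/(6*exp(2*a) - 3*exp(a) + 7)^2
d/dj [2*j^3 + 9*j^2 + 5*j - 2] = 6*j^2 + 18*j + 5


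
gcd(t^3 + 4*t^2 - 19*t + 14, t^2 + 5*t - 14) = t^2 + 5*t - 14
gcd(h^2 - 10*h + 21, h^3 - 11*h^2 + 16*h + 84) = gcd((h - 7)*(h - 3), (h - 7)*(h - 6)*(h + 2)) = h - 7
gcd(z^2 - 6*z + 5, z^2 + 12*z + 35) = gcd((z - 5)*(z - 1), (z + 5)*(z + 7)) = 1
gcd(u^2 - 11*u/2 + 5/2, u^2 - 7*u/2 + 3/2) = u - 1/2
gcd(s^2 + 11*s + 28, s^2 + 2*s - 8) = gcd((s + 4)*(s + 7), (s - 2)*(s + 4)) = s + 4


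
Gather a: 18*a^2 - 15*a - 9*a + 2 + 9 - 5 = 18*a^2 - 24*a + 6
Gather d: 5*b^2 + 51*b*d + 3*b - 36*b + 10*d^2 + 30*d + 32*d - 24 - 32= 5*b^2 - 33*b + 10*d^2 + d*(51*b + 62) - 56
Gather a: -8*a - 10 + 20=10 - 8*a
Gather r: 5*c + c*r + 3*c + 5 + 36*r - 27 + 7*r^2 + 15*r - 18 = 8*c + 7*r^2 + r*(c + 51) - 40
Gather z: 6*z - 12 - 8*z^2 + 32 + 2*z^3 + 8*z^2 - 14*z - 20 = 2*z^3 - 8*z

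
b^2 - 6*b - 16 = (b - 8)*(b + 2)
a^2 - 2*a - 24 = (a - 6)*(a + 4)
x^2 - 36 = (x - 6)*(x + 6)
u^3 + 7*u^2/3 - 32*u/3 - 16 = (u - 3)*(u + 4/3)*(u + 4)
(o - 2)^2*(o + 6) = o^3 + 2*o^2 - 20*o + 24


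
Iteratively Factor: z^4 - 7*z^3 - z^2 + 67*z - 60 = (z + 3)*(z^3 - 10*z^2 + 29*z - 20) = (z - 1)*(z + 3)*(z^2 - 9*z + 20) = (z - 4)*(z - 1)*(z + 3)*(z - 5)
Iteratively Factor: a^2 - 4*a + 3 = (a - 1)*(a - 3)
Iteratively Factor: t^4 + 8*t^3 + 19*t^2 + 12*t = (t + 4)*(t^3 + 4*t^2 + 3*t) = (t + 1)*(t + 4)*(t^2 + 3*t) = (t + 1)*(t + 3)*(t + 4)*(t)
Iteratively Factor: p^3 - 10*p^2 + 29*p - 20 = (p - 1)*(p^2 - 9*p + 20) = (p - 4)*(p - 1)*(p - 5)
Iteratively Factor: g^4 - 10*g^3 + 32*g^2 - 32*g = (g)*(g^3 - 10*g^2 + 32*g - 32) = g*(g - 2)*(g^2 - 8*g + 16) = g*(g - 4)*(g - 2)*(g - 4)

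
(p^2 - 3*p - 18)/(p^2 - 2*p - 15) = (p - 6)/(p - 5)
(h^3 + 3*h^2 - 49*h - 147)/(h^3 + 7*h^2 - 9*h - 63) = (h - 7)/(h - 3)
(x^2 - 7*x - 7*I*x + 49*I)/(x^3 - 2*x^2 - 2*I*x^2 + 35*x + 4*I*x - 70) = (x - 7)/(x^2 + x*(-2 + 5*I) - 10*I)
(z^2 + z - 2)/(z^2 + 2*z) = (z - 1)/z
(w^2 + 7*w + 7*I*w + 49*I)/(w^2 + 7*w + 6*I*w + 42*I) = (w + 7*I)/(w + 6*I)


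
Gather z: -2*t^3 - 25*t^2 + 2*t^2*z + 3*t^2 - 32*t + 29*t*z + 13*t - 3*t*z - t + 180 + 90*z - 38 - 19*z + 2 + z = -2*t^3 - 22*t^2 - 20*t + z*(2*t^2 + 26*t + 72) + 144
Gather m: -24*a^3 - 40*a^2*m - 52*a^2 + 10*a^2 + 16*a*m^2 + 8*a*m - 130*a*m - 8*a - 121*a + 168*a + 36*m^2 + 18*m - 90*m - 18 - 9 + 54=-24*a^3 - 42*a^2 + 39*a + m^2*(16*a + 36) + m*(-40*a^2 - 122*a - 72) + 27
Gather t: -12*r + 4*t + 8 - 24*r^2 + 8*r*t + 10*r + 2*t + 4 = -24*r^2 - 2*r + t*(8*r + 6) + 12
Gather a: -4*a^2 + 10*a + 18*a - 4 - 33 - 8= -4*a^2 + 28*a - 45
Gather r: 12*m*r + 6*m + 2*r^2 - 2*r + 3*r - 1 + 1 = 6*m + 2*r^2 + r*(12*m + 1)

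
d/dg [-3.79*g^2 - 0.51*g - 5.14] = -7.58*g - 0.51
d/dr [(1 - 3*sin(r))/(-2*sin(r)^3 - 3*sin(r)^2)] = 3*(-sin(r) + 2*cos(2*r))*cos(r)/((2*sin(r) + 3)^2*sin(r)^3)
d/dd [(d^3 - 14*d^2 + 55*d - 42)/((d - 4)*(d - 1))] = (d^2 - 8*d + 10)/(d^2 - 8*d + 16)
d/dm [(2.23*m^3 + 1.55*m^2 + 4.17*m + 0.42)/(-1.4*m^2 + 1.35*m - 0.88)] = (-3.122*m^4 + 6.021*m^3 + 2.0433*m^2 - 1.552*m - 4.2366)/(1.96*m^4 - 3.78*m^3 + 4.2865*m^2 - 2.376*m + 0.7744)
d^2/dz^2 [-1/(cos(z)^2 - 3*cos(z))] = ((1 - cos(2*z))^2 + 45*cos(z)/4 + 11*cos(2*z)/2 - 9*cos(3*z)/4 - 33/2)/((cos(z) - 3)^3*cos(z)^3)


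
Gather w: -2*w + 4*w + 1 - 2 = 2*w - 1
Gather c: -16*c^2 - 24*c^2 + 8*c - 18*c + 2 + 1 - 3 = -40*c^2 - 10*c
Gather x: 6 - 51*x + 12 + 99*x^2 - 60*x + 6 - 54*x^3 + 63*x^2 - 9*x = -54*x^3 + 162*x^2 - 120*x + 24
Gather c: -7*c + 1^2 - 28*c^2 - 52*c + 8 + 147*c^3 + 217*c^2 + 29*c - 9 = 147*c^3 + 189*c^2 - 30*c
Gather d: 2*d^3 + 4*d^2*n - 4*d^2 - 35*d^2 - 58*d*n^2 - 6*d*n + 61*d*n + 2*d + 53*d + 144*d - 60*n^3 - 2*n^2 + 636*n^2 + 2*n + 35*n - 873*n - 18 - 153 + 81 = 2*d^3 + d^2*(4*n - 39) + d*(-58*n^2 + 55*n + 199) - 60*n^3 + 634*n^2 - 836*n - 90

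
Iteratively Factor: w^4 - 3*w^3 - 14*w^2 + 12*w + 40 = (w - 2)*(w^3 - w^2 - 16*w - 20) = (w - 5)*(w - 2)*(w^2 + 4*w + 4) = (w - 5)*(w - 2)*(w + 2)*(w + 2)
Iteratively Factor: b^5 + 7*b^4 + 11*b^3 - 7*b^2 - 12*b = (b + 1)*(b^4 + 6*b^3 + 5*b^2 - 12*b) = (b + 1)*(b + 4)*(b^3 + 2*b^2 - 3*b) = (b - 1)*(b + 1)*(b + 4)*(b^2 + 3*b) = b*(b - 1)*(b + 1)*(b + 4)*(b + 3)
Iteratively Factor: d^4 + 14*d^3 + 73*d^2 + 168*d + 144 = (d + 3)*(d^3 + 11*d^2 + 40*d + 48) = (d + 3)*(d + 4)*(d^2 + 7*d + 12) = (d + 3)*(d + 4)^2*(d + 3)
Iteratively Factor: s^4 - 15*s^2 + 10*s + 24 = (s + 1)*(s^3 - s^2 - 14*s + 24) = (s - 3)*(s + 1)*(s^2 + 2*s - 8) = (s - 3)*(s + 1)*(s + 4)*(s - 2)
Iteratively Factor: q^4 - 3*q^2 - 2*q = (q - 2)*(q^3 + 2*q^2 + q) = q*(q - 2)*(q^2 + 2*q + 1) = q*(q - 2)*(q + 1)*(q + 1)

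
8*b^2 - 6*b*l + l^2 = (-4*b + l)*(-2*b + l)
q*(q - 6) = q^2 - 6*q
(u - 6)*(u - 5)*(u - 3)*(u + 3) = u^4 - 11*u^3 + 21*u^2 + 99*u - 270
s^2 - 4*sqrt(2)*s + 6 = (s - 3*sqrt(2))*(s - sqrt(2))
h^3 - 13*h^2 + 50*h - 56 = (h - 7)*(h - 4)*(h - 2)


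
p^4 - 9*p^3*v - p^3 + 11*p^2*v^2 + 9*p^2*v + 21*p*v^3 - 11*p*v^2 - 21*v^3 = (p - 1)*(p - 7*v)*(p - 3*v)*(p + v)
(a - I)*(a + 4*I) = a^2 + 3*I*a + 4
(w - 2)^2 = w^2 - 4*w + 4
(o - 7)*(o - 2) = o^2 - 9*o + 14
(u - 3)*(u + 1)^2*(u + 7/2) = u^4 + 5*u^3/2 - 17*u^2/2 - 41*u/2 - 21/2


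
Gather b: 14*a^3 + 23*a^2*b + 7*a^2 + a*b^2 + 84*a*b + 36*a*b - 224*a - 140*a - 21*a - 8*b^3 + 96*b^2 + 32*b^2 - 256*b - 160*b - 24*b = 14*a^3 + 7*a^2 - 385*a - 8*b^3 + b^2*(a + 128) + b*(23*a^2 + 120*a - 440)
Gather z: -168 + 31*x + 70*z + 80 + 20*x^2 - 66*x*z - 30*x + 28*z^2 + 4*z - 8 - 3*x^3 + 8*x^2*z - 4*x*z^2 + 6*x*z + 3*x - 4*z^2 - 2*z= -3*x^3 + 20*x^2 + 4*x + z^2*(24 - 4*x) + z*(8*x^2 - 60*x + 72) - 96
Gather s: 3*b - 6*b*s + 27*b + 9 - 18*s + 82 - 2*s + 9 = 30*b + s*(-6*b - 20) + 100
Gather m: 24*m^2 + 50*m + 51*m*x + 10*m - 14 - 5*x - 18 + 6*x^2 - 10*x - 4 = 24*m^2 + m*(51*x + 60) + 6*x^2 - 15*x - 36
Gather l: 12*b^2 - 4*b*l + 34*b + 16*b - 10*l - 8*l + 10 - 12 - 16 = 12*b^2 + 50*b + l*(-4*b - 18) - 18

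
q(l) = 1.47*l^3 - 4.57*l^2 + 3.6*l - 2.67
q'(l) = 4.41*l^2 - 9.14*l + 3.6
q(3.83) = 26.67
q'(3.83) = 33.28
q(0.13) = -2.28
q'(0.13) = 2.49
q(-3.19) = -108.38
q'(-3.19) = 77.63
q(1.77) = -2.46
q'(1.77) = 1.24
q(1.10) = -2.28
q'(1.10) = -1.12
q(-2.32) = -53.98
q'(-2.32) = 48.54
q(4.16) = 39.05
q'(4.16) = 41.90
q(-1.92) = -36.83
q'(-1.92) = 37.41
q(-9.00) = -1476.87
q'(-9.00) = 443.07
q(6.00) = 171.93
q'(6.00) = 107.52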